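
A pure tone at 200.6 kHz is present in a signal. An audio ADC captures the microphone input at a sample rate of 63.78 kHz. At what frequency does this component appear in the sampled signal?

200.6 kHz mod fs = 9.26 kHz.
9.26 kHz ≤ fs/2 = 31.89 kHz, appears at 9.26 kHz.

9.26 kHz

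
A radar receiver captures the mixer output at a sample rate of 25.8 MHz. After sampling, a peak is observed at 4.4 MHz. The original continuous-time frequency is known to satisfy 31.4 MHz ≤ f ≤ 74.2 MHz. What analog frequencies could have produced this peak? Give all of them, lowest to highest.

47.2 MHz, 56 MHz, 73 MHz

Frequencies that alias to 4.4 MHz are k·fs ± 4.4 MHz for integer k ≥ 0.
k=0: 4.4 MHz.
k=1: 21.4 MHz, 30.2 MHz.
k=2: 47.2 MHz, 56 MHz.
k=3: 73 MHz, 81.8 MHz.
k=4: 98.8 MHz, 107.6 MHz.
Within [31.4 MHz, 74.2 MHz]: 47.2 MHz, 56 MHz, 73 MHz.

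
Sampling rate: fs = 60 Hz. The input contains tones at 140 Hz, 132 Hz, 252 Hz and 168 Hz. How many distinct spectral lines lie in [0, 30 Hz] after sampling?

2

fs/2 = 30 Hz.
140 Hz mod fs = 20 Hz.
20 Hz ≤ fs/2 = 30 Hz, appears at 20 Hz.
132 Hz mod fs = 12 Hz.
12 Hz ≤ fs/2 = 30 Hz, appears at 12 Hz.
252 Hz mod fs = 12 Hz.
12 Hz ≤ fs/2 = 30 Hz, appears at 12 Hz.
168 Hz mod fs = 48 Hz.
48 Hz > fs/2 = 30 Hz, folds to fs − 48 Hz = 12 Hz.
Distinct values: {12 Hz, 20 Hz} → 2.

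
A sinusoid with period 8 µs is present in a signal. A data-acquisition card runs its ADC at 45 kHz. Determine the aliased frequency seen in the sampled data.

T = 8 µs → f = 1/T = 125 kHz.
125 kHz mod fs = 35 kHz.
35 kHz > fs/2 = 22.5 kHz, folds to fs − 35 kHz = 10 kHz.

10 kHz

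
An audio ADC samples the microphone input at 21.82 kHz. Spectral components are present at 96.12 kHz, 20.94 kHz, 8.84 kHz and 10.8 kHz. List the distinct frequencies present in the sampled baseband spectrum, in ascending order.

0.88 kHz, 8.84 kHz, 10.8 kHz

fs/2 = 10.91 kHz.
96.12 kHz mod fs = 8.84 kHz.
8.84 kHz ≤ fs/2 = 10.91 kHz, appears at 8.84 kHz.
20.94 kHz > fs/2 = 10.91 kHz, folds to fs − 20.94 kHz = 0.88 kHz.
8.84 kHz ≤ fs/2 = 10.91 kHz, passes unchanged.
10.8 kHz ≤ fs/2 = 10.91 kHz, passes unchanged.
Distinct values: {0.88 kHz, 8.84 kHz, 10.8 kHz}.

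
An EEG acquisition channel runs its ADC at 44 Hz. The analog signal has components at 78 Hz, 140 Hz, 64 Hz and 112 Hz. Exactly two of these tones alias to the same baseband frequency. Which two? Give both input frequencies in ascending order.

64 Hz, 112 Hz

fs/2 = 22 Hz.
78 Hz mod fs = 34 Hz.
34 Hz > fs/2 = 22 Hz, folds to fs − 34 Hz = 10 Hz.
140 Hz mod fs = 8 Hz.
8 Hz ≤ fs/2 = 22 Hz, appears at 8 Hz.
64 Hz mod fs = 20 Hz.
20 Hz ≤ fs/2 = 22 Hz, appears at 20 Hz.
112 Hz mod fs = 24 Hz.
24 Hz > fs/2 = 22 Hz, folds to fs − 24 Hz = 20 Hz.
64 Hz and 112 Hz both map to 20 Hz.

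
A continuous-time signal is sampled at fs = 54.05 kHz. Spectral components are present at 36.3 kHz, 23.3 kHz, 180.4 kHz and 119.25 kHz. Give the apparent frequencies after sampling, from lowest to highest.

11.15 kHz, 17.75 kHz, 18.25 kHz, 23.3 kHz

fs/2 = 27.025 kHz.
36.3 kHz > fs/2 = 27.025 kHz, folds to fs − 36.3 kHz = 17.75 kHz.
23.3 kHz ≤ fs/2 = 27.025 kHz, passes unchanged.
180.4 kHz mod fs = 18.25 kHz.
18.25 kHz ≤ fs/2 = 27.025 kHz, appears at 18.25 kHz.
119.25 kHz mod fs = 11.15 kHz.
11.15 kHz ≤ fs/2 = 27.025 kHz, appears at 11.15 kHz.
Distinct values: {11.15 kHz, 17.75 kHz, 18.25 kHz, 23.3 kHz}.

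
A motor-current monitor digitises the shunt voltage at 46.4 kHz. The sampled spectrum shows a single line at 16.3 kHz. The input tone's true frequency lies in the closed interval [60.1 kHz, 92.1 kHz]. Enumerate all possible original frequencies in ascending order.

Frequencies that alias to 16.3 kHz are k·fs ± 16.3 kHz for integer k ≥ 0.
k=0: 16.3 kHz.
k=1: 30.1 kHz, 62.7 kHz.
k=2: 76.5 kHz, 109.1 kHz.
k=3: 122.9 kHz, 155.5 kHz.
Within [60.1 kHz, 92.1 kHz]: 62.7 kHz, 76.5 kHz.

62.7 kHz, 76.5 kHz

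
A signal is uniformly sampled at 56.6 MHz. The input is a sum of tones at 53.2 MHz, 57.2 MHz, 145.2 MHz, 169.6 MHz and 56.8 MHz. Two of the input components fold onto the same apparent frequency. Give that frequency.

0.2 MHz

fs/2 = 28.3 MHz.
53.2 MHz > fs/2 = 28.3 MHz, folds to fs − 53.2 MHz = 3.4 MHz.
57.2 MHz mod fs = 0.6 MHz.
0.6 MHz ≤ fs/2 = 28.3 MHz, appears at 0.6 MHz.
145.2 MHz mod fs = 32 MHz.
32 MHz > fs/2 = 28.3 MHz, folds to fs − 32 MHz = 24.6 MHz.
169.6 MHz mod fs = 56.4 MHz.
56.4 MHz > fs/2 = 28.3 MHz, folds to fs − 56.4 MHz = 0.2 MHz.
56.8 MHz mod fs = 0.2 MHz.
0.2 MHz ≤ fs/2 = 28.3 MHz, appears at 0.2 MHz.
56.8 MHz and 169.6 MHz both map to 0.2 MHz.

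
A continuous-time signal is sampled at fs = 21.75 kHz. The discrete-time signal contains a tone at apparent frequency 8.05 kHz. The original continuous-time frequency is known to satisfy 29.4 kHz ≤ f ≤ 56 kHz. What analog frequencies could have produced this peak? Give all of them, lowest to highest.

Frequencies that alias to 8.05 kHz are k·fs ± 8.05 kHz for integer k ≥ 0.
k=0: 8.05 kHz.
k=1: 13.7 kHz, 29.8 kHz.
k=2: 35.45 kHz, 51.55 kHz.
k=3: 57.2 kHz, 73.3 kHz.
Within [29.4 kHz, 56 kHz]: 29.8 kHz, 35.45 kHz, 51.55 kHz.

29.8 kHz, 35.45 kHz, 51.55 kHz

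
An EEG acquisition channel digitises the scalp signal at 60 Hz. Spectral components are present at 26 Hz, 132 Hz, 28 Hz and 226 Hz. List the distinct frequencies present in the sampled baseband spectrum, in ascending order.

fs/2 = 30 Hz.
26 Hz ≤ fs/2 = 30 Hz, passes unchanged.
132 Hz mod fs = 12 Hz.
12 Hz ≤ fs/2 = 30 Hz, appears at 12 Hz.
28 Hz ≤ fs/2 = 30 Hz, passes unchanged.
226 Hz mod fs = 46 Hz.
46 Hz > fs/2 = 30 Hz, folds to fs − 46 Hz = 14 Hz.
Distinct values: {12 Hz, 14 Hz, 26 Hz, 28 Hz}.

12 Hz, 14 Hz, 26 Hz, 28 Hz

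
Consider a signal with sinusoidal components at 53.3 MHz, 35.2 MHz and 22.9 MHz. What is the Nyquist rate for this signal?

106.6 MHz

Highest-frequency component: 53.3 MHz.
Nyquist rate = 2 × 53.3 MHz = 106.6 MHz.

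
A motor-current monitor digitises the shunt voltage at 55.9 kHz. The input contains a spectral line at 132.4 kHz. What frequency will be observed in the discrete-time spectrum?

132.4 kHz mod fs = 20.6 kHz.
20.6 kHz ≤ fs/2 = 27.95 kHz, appears at 20.6 kHz.

20.6 kHz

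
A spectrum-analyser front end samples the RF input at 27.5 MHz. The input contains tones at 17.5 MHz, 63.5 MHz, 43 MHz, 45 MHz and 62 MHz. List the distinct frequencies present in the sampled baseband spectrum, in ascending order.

fs/2 = 13.75 MHz.
17.5 MHz > fs/2 = 13.75 MHz, folds to fs − 17.5 MHz = 10 MHz.
63.5 MHz mod fs = 8.5 MHz.
8.5 MHz ≤ fs/2 = 13.75 MHz, appears at 8.5 MHz.
43 MHz mod fs = 15.5 MHz.
15.5 MHz > fs/2 = 13.75 MHz, folds to fs − 15.5 MHz = 12 MHz.
45 MHz mod fs = 17.5 MHz.
17.5 MHz > fs/2 = 13.75 MHz, folds to fs − 17.5 MHz = 10 MHz.
62 MHz mod fs = 7 MHz.
7 MHz ≤ fs/2 = 13.75 MHz, appears at 7 MHz.
Distinct values: {7 MHz, 8.5 MHz, 10 MHz, 12 MHz}.

7 MHz, 8.5 MHz, 10 MHz, 12 MHz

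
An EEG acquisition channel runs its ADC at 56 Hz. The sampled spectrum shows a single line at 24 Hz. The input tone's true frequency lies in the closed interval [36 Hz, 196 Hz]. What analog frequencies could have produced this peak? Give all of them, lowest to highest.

Frequencies that alias to 24 Hz are k·fs ± 24 Hz for integer k ≥ 0.
k=0: 24 Hz.
k=1: 32 Hz, 80 Hz.
k=2: 88 Hz, 136 Hz.
k=3: 144 Hz, 192 Hz.
k=4: 200 Hz, 248 Hz.
Within [36 Hz, 196 Hz]: 80 Hz, 88 Hz, 136 Hz, 144 Hz, 192 Hz.

80 Hz, 88 Hz, 136 Hz, 144 Hz, 192 Hz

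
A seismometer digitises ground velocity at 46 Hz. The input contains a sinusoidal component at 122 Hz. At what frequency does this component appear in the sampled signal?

122 Hz mod fs = 30 Hz.
30 Hz > fs/2 = 23 Hz, folds to fs − 30 Hz = 16 Hz.

16 Hz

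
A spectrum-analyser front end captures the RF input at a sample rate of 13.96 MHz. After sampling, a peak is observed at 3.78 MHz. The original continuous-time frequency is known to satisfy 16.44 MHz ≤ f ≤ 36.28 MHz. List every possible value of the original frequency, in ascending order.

Frequencies that alias to 3.78 MHz are k·fs ± 3.78 MHz for integer k ≥ 0.
k=0: 3.78 MHz.
k=1: 10.18 MHz, 17.74 MHz.
k=2: 24.14 MHz, 31.7 MHz.
k=3: 38.1 MHz, 45.66 MHz.
Within [16.44 MHz, 36.28 MHz]: 17.74 MHz, 24.14 MHz, 31.7 MHz.

17.74 MHz, 24.14 MHz, 31.7 MHz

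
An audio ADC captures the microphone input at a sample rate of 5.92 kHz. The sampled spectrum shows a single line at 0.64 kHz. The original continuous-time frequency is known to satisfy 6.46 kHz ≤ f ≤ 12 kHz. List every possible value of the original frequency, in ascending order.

Frequencies that alias to 0.64 kHz are k·fs ± 0.64 kHz for integer k ≥ 0.
k=0: 0.64 kHz.
k=1: 5.28 kHz, 6.56 kHz.
k=2: 11.2 kHz, 12.48 kHz.
k=3: 17.12 kHz, 18.4 kHz.
Within [6.46 kHz, 12 kHz]: 6.56 kHz, 11.2 kHz.

6.56 kHz, 11.2 kHz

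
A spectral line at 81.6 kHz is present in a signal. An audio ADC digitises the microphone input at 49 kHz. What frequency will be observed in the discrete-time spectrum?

81.6 kHz mod fs = 32.6 kHz.
32.6 kHz > fs/2 = 24.5 kHz, folds to fs − 32.6 kHz = 16.4 kHz.

16.4 kHz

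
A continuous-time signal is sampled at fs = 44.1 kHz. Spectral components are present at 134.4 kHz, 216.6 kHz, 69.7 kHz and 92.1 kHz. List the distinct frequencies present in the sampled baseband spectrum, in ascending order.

2.1 kHz, 3.9 kHz, 18.5 kHz

fs/2 = 22.05 kHz.
134.4 kHz mod fs = 2.1 kHz.
2.1 kHz ≤ fs/2 = 22.05 kHz, appears at 2.1 kHz.
216.6 kHz mod fs = 40.2 kHz.
40.2 kHz > fs/2 = 22.05 kHz, folds to fs − 40.2 kHz = 3.9 kHz.
69.7 kHz mod fs = 25.6 kHz.
25.6 kHz > fs/2 = 22.05 kHz, folds to fs − 25.6 kHz = 18.5 kHz.
92.1 kHz mod fs = 3.9 kHz.
3.9 kHz ≤ fs/2 = 22.05 kHz, appears at 3.9 kHz.
Distinct values: {2.1 kHz, 3.9 kHz, 18.5 kHz}.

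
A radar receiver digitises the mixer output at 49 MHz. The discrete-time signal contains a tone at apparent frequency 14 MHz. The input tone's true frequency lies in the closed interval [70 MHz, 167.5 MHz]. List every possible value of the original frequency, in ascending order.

Frequencies that alias to 14 MHz are k·fs ± 14 MHz for integer k ≥ 0.
k=0: 14 MHz.
k=1: 35 MHz, 63 MHz.
k=2: 84 MHz, 112 MHz.
k=3: 133 MHz, 161 MHz.
k=4: 182 MHz, 210 MHz.
Within [70 MHz, 167.5 MHz]: 84 MHz, 112 MHz, 133 MHz, 161 MHz.

84 MHz, 112 MHz, 133 MHz, 161 MHz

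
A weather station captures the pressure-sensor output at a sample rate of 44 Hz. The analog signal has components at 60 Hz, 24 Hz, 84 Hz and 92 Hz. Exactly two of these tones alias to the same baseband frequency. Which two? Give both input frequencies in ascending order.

84 Hz, 92 Hz

fs/2 = 22 Hz.
60 Hz mod fs = 16 Hz.
16 Hz ≤ fs/2 = 22 Hz, appears at 16 Hz.
24 Hz > fs/2 = 22 Hz, folds to fs − 24 Hz = 20 Hz.
84 Hz mod fs = 40 Hz.
40 Hz > fs/2 = 22 Hz, folds to fs − 40 Hz = 4 Hz.
92 Hz mod fs = 4 Hz.
4 Hz ≤ fs/2 = 22 Hz, appears at 4 Hz.
84 Hz and 92 Hz both map to 4 Hz.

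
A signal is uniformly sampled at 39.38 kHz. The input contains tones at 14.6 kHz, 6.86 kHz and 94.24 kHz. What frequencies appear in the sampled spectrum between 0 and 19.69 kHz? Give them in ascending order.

fs/2 = 19.69 kHz.
14.6 kHz ≤ fs/2 = 19.69 kHz, passes unchanged.
6.86 kHz ≤ fs/2 = 19.69 kHz, passes unchanged.
94.24 kHz mod fs = 15.48 kHz.
15.48 kHz ≤ fs/2 = 19.69 kHz, appears at 15.48 kHz.
Distinct values: {6.86 kHz, 14.6 kHz, 15.48 kHz}.

6.86 kHz, 14.6 kHz, 15.48 kHz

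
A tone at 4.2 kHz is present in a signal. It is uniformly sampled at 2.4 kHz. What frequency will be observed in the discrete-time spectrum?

4.2 kHz mod fs = 1.8 kHz.
1.8 kHz > fs/2 = 1.2 kHz, folds to fs − 1.8 kHz = 0.6 kHz.

0.6 kHz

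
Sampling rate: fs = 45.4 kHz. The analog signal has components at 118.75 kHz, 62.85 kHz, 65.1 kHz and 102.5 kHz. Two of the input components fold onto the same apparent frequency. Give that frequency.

fs/2 = 22.7 kHz.
118.75 kHz mod fs = 27.95 kHz.
27.95 kHz > fs/2 = 22.7 kHz, folds to fs − 27.95 kHz = 17.45 kHz.
62.85 kHz mod fs = 17.45 kHz.
17.45 kHz ≤ fs/2 = 22.7 kHz, appears at 17.45 kHz.
65.1 kHz mod fs = 19.7 kHz.
19.7 kHz ≤ fs/2 = 22.7 kHz, appears at 19.7 kHz.
102.5 kHz mod fs = 11.7 kHz.
11.7 kHz ≤ fs/2 = 22.7 kHz, appears at 11.7 kHz.
62.85 kHz and 118.75 kHz both map to 17.45 kHz.

17.45 kHz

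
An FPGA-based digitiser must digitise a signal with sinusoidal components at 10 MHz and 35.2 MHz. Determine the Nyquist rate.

70.4 MHz

Highest-frequency component: 35.2 MHz.
Nyquist rate = 2 × 35.2 MHz = 70.4 MHz.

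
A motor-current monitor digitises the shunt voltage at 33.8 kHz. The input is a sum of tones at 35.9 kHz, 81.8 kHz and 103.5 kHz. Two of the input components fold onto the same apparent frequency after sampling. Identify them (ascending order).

35.9 kHz, 103.5 kHz

fs/2 = 16.9 kHz.
35.9 kHz mod fs = 2.1 kHz.
2.1 kHz ≤ fs/2 = 16.9 kHz, appears at 2.1 kHz.
81.8 kHz mod fs = 14.2 kHz.
14.2 kHz ≤ fs/2 = 16.9 kHz, appears at 14.2 kHz.
103.5 kHz mod fs = 2.1 kHz.
2.1 kHz ≤ fs/2 = 16.9 kHz, appears at 2.1 kHz.
35.9 kHz and 103.5 kHz both map to 2.1 kHz.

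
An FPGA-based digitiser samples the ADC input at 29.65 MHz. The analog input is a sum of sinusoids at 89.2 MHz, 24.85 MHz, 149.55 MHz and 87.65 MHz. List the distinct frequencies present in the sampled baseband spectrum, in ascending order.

fs/2 = 14.825 MHz.
89.2 MHz mod fs = 0.25 MHz.
0.25 MHz ≤ fs/2 = 14.825 MHz, appears at 0.25 MHz.
24.85 MHz > fs/2 = 14.825 MHz, folds to fs − 24.85 MHz = 4.8 MHz.
149.55 MHz mod fs = 1.3 MHz.
1.3 MHz ≤ fs/2 = 14.825 MHz, appears at 1.3 MHz.
87.65 MHz mod fs = 28.35 MHz.
28.35 MHz > fs/2 = 14.825 MHz, folds to fs − 28.35 MHz = 1.3 MHz.
Distinct values: {0.25 MHz, 1.3 MHz, 4.8 MHz}.

0.25 MHz, 1.3 MHz, 4.8 MHz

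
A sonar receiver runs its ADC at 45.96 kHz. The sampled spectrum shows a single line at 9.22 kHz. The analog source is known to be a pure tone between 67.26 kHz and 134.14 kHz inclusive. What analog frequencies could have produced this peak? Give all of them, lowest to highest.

82.7 kHz, 101.14 kHz, 128.66 kHz

Frequencies that alias to 9.22 kHz are k·fs ± 9.22 kHz for integer k ≥ 0.
k=0: 9.22 kHz.
k=1: 36.74 kHz, 55.18 kHz.
k=2: 82.7 kHz, 101.14 kHz.
k=3: 128.66 kHz, 147.1 kHz.
k=4: 174.62 kHz, 193.06 kHz.
Within [67.26 kHz, 134.14 kHz]: 82.7 kHz, 101.14 kHz, 128.66 kHz.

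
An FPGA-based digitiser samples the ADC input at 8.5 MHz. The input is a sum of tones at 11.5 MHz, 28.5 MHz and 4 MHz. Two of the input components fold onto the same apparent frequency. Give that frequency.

3 MHz

fs/2 = 4.25 MHz.
11.5 MHz mod fs = 3 MHz.
3 MHz ≤ fs/2 = 4.25 MHz, appears at 3 MHz.
28.5 MHz mod fs = 3 MHz.
3 MHz ≤ fs/2 = 4.25 MHz, appears at 3 MHz.
4 MHz ≤ fs/2 = 4.25 MHz, passes unchanged.
11.5 MHz and 28.5 MHz both map to 3 MHz.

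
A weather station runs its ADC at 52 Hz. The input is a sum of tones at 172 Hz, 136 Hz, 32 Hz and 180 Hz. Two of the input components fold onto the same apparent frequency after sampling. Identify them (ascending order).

32 Hz, 136 Hz

fs/2 = 26 Hz.
172 Hz mod fs = 16 Hz.
16 Hz ≤ fs/2 = 26 Hz, appears at 16 Hz.
136 Hz mod fs = 32 Hz.
32 Hz > fs/2 = 26 Hz, folds to fs − 32 Hz = 20 Hz.
32 Hz > fs/2 = 26 Hz, folds to fs − 32 Hz = 20 Hz.
180 Hz mod fs = 24 Hz.
24 Hz ≤ fs/2 = 26 Hz, appears at 24 Hz.
32 Hz and 136 Hz both map to 20 Hz.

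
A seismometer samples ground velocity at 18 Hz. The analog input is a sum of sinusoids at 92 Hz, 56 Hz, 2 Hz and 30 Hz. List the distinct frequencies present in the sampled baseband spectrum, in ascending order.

fs/2 = 9 Hz.
92 Hz mod fs = 2 Hz.
2 Hz ≤ fs/2 = 9 Hz, appears at 2 Hz.
56 Hz mod fs = 2 Hz.
2 Hz ≤ fs/2 = 9 Hz, appears at 2 Hz.
2 Hz ≤ fs/2 = 9 Hz, passes unchanged.
30 Hz mod fs = 12 Hz.
12 Hz > fs/2 = 9 Hz, folds to fs − 12 Hz = 6 Hz.
Distinct values: {2 Hz, 6 Hz}.

2 Hz, 6 Hz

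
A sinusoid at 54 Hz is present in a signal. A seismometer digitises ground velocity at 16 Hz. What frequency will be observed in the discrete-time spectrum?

6 Hz

54 Hz mod fs = 6 Hz.
6 Hz ≤ fs/2 = 8 Hz, appears at 6 Hz.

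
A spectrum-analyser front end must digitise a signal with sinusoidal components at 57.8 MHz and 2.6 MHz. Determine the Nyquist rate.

115.6 MHz

Highest-frequency component: 57.8 MHz.
Nyquist rate = 2 × 57.8 MHz = 115.6 MHz.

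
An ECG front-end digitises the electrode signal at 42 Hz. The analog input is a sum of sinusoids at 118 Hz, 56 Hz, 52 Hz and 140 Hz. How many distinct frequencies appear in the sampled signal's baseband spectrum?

3

fs/2 = 21 Hz.
118 Hz mod fs = 34 Hz.
34 Hz > fs/2 = 21 Hz, folds to fs − 34 Hz = 8 Hz.
56 Hz mod fs = 14 Hz.
14 Hz ≤ fs/2 = 21 Hz, appears at 14 Hz.
52 Hz mod fs = 10 Hz.
10 Hz ≤ fs/2 = 21 Hz, appears at 10 Hz.
140 Hz mod fs = 14 Hz.
14 Hz ≤ fs/2 = 21 Hz, appears at 14 Hz.
Distinct values: {8 Hz, 10 Hz, 14 Hz} → 3.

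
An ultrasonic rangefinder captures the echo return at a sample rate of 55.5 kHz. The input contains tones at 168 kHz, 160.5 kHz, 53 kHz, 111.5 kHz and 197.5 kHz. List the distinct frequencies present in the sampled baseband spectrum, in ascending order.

0.5 kHz, 1.5 kHz, 2.5 kHz, 6 kHz, 24.5 kHz

fs/2 = 27.75 kHz.
168 kHz mod fs = 1.5 kHz.
1.5 kHz ≤ fs/2 = 27.75 kHz, appears at 1.5 kHz.
160.5 kHz mod fs = 49.5 kHz.
49.5 kHz > fs/2 = 27.75 kHz, folds to fs − 49.5 kHz = 6 kHz.
53 kHz > fs/2 = 27.75 kHz, folds to fs − 53 kHz = 2.5 kHz.
111.5 kHz mod fs = 0.5 kHz.
0.5 kHz ≤ fs/2 = 27.75 kHz, appears at 0.5 kHz.
197.5 kHz mod fs = 31 kHz.
31 kHz > fs/2 = 27.75 kHz, folds to fs − 31 kHz = 24.5 kHz.
Distinct values: {0.5 kHz, 1.5 kHz, 2.5 kHz, 6 kHz, 24.5 kHz}.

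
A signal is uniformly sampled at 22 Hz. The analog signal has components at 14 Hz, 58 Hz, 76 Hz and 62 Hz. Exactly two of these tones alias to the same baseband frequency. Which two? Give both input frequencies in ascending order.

fs/2 = 11 Hz.
14 Hz > fs/2 = 11 Hz, folds to fs − 14 Hz = 8 Hz.
58 Hz mod fs = 14 Hz.
14 Hz > fs/2 = 11 Hz, folds to fs − 14 Hz = 8 Hz.
76 Hz mod fs = 10 Hz.
10 Hz ≤ fs/2 = 11 Hz, appears at 10 Hz.
62 Hz mod fs = 18 Hz.
18 Hz > fs/2 = 11 Hz, folds to fs − 18 Hz = 4 Hz.
14 Hz and 58 Hz both map to 8 Hz.

14 Hz, 58 Hz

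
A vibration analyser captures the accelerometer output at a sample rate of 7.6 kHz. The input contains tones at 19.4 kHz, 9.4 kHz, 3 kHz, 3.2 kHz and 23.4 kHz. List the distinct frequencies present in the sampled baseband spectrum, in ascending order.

fs/2 = 3.8 kHz.
19.4 kHz mod fs = 4.2 kHz.
4.2 kHz > fs/2 = 3.8 kHz, folds to fs − 4.2 kHz = 3.4 kHz.
9.4 kHz mod fs = 1.8 kHz.
1.8 kHz ≤ fs/2 = 3.8 kHz, appears at 1.8 kHz.
3 kHz ≤ fs/2 = 3.8 kHz, passes unchanged.
3.2 kHz ≤ fs/2 = 3.8 kHz, passes unchanged.
23.4 kHz mod fs = 0.6 kHz.
0.6 kHz ≤ fs/2 = 3.8 kHz, appears at 0.6 kHz.
Distinct values: {0.6 kHz, 1.8 kHz, 3 kHz, 3.2 kHz, 3.4 kHz}.

0.6 kHz, 1.8 kHz, 3 kHz, 3.2 kHz, 3.4 kHz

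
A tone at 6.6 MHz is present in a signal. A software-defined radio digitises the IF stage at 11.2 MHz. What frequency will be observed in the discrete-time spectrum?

4.6 MHz

6.6 MHz > fs/2 = 5.6 MHz, folds to fs − 6.6 MHz = 4.6 MHz.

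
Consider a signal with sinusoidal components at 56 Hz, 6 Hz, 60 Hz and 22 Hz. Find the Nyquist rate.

Highest-frequency component: 60 Hz.
Nyquist rate = 2 × 60 Hz = 120 Hz.

120 Hz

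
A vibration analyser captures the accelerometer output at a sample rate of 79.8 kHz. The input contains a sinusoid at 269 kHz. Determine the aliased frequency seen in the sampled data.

29.6 kHz

269 kHz mod fs = 29.6 kHz.
29.6 kHz ≤ fs/2 = 39.9 kHz, appears at 29.6 kHz.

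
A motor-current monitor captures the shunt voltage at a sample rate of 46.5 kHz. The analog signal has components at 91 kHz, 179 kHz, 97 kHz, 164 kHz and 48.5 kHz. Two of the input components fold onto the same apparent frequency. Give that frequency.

fs/2 = 23.25 kHz.
91 kHz mod fs = 44.5 kHz.
44.5 kHz > fs/2 = 23.25 kHz, folds to fs − 44.5 kHz = 2 kHz.
179 kHz mod fs = 39.5 kHz.
39.5 kHz > fs/2 = 23.25 kHz, folds to fs − 39.5 kHz = 7 kHz.
97 kHz mod fs = 4 kHz.
4 kHz ≤ fs/2 = 23.25 kHz, appears at 4 kHz.
164 kHz mod fs = 24.5 kHz.
24.5 kHz > fs/2 = 23.25 kHz, folds to fs − 24.5 kHz = 22 kHz.
48.5 kHz mod fs = 2 kHz.
2 kHz ≤ fs/2 = 23.25 kHz, appears at 2 kHz.
48.5 kHz and 91 kHz both map to 2 kHz.

2 kHz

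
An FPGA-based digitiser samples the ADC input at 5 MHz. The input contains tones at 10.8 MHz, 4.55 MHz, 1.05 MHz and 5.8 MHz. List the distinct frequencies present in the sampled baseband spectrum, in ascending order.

fs/2 = 2.5 MHz.
10.8 MHz mod fs = 0.8 MHz.
0.8 MHz ≤ fs/2 = 2.5 MHz, appears at 0.8 MHz.
4.55 MHz > fs/2 = 2.5 MHz, folds to fs − 4.55 MHz = 0.45 MHz.
1.05 MHz ≤ fs/2 = 2.5 MHz, passes unchanged.
5.8 MHz mod fs = 0.8 MHz.
0.8 MHz ≤ fs/2 = 2.5 MHz, appears at 0.8 MHz.
Distinct values: {0.45 MHz, 0.8 MHz, 1.05 MHz}.

0.45 MHz, 0.8 MHz, 1.05 MHz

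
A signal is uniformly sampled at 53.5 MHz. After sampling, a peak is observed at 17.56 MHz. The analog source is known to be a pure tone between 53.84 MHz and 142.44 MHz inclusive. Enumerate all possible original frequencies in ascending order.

Frequencies that alias to 17.56 MHz are k·fs ± 17.56 MHz for integer k ≥ 0.
k=0: 17.56 MHz.
k=1: 35.94 MHz, 71.06 MHz.
k=2: 89.44 MHz, 124.56 MHz.
k=3: 142.94 MHz, 178.06 MHz.
Within [53.84 MHz, 142.44 MHz]: 71.06 MHz, 89.44 MHz, 124.56 MHz.

71.06 MHz, 89.44 MHz, 124.56 MHz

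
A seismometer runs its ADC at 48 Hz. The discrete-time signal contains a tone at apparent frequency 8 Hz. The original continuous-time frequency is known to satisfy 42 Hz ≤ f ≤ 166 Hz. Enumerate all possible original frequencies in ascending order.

56 Hz, 88 Hz, 104 Hz, 136 Hz, 152 Hz

Frequencies that alias to 8 Hz are k·fs ± 8 Hz for integer k ≥ 0.
k=0: 8 Hz.
k=1: 40 Hz, 56 Hz.
k=2: 88 Hz, 104 Hz.
k=3: 136 Hz, 152 Hz.
k=4: 184 Hz, 200 Hz.
Within [42 Hz, 166 Hz]: 56 Hz, 88 Hz, 104 Hz, 136 Hz, 152 Hz.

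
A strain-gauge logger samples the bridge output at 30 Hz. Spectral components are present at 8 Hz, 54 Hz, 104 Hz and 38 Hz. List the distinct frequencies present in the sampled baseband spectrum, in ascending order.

6 Hz, 8 Hz, 14 Hz

fs/2 = 15 Hz.
8 Hz ≤ fs/2 = 15 Hz, passes unchanged.
54 Hz mod fs = 24 Hz.
24 Hz > fs/2 = 15 Hz, folds to fs − 24 Hz = 6 Hz.
104 Hz mod fs = 14 Hz.
14 Hz ≤ fs/2 = 15 Hz, appears at 14 Hz.
38 Hz mod fs = 8 Hz.
8 Hz ≤ fs/2 = 15 Hz, appears at 8 Hz.
Distinct values: {6 Hz, 8 Hz, 14 Hz}.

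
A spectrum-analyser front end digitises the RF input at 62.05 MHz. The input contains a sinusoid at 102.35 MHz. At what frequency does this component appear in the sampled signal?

21.75 MHz

102.35 MHz mod fs = 40.3 MHz.
40.3 MHz > fs/2 = 31.025 MHz, folds to fs − 40.3 MHz = 21.75 MHz.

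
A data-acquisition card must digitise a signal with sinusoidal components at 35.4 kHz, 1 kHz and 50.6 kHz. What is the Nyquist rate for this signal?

101.2 kHz

Highest-frequency component: 50.6 kHz.
Nyquist rate = 2 × 50.6 kHz = 101.2 kHz.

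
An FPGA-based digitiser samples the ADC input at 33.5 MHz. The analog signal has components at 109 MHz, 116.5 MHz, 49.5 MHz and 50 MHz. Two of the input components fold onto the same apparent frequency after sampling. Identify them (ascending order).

fs/2 = 16.75 MHz.
109 MHz mod fs = 8.5 MHz.
8.5 MHz ≤ fs/2 = 16.75 MHz, appears at 8.5 MHz.
116.5 MHz mod fs = 16 MHz.
16 MHz ≤ fs/2 = 16.75 MHz, appears at 16 MHz.
49.5 MHz mod fs = 16 MHz.
16 MHz ≤ fs/2 = 16.75 MHz, appears at 16 MHz.
50 MHz mod fs = 16.5 MHz.
16.5 MHz ≤ fs/2 = 16.75 MHz, appears at 16.5 MHz.
49.5 MHz and 116.5 MHz both map to 16 MHz.

49.5 MHz, 116.5 MHz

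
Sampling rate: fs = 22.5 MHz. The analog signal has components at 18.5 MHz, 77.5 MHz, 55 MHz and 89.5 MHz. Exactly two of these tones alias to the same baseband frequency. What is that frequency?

10 MHz

fs/2 = 11.25 MHz.
18.5 MHz > fs/2 = 11.25 MHz, folds to fs − 18.5 MHz = 4 MHz.
77.5 MHz mod fs = 10 MHz.
10 MHz ≤ fs/2 = 11.25 MHz, appears at 10 MHz.
55 MHz mod fs = 10 MHz.
10 MHz ≤ fs/2 = 11.25 MHz, appears at 10 MHz.
89.5 MHz mod fs = 22 MHz.
22 MHz > fs/2 = 11.25 MHz, folds to fs − 22 MHz = 0.5 MHz.
55 MHz and 77.5 MHz both map to 10 MHz.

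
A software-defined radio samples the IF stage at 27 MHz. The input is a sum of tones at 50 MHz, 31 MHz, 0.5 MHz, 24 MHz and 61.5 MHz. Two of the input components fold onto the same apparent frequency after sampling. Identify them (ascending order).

fs/2 = 13.5 MHz.
50 MHz mod fs = 23 MHz.
23 MHz > fs/2 = 13.5 MHz, folds to fs − 23 MHz = 4 MHz.
31 MHz mod fs = 4 MHz.
4 MHz ≤ fs/2 = 13.5 MHz, appears at 4 MHz.
0.5 MHz ≤ fs/2 = 13.5 MHz, passes unchanged.
24 MHz > fs/2 = 13.5 MHz, folds to fs − 24 MHz = 3 MHz.
61.5 MHz mod fs = 7.5 MHz.
7.5 MHz ≤ fs/2 = 13.5 MHz, appears at 7.5 MHz.
31 MHz and 50 MHz both map to 4 MHz.

31 MHz, 50 MHz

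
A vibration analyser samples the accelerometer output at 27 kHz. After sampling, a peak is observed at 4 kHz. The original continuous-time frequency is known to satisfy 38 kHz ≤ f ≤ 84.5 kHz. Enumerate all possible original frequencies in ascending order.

Frequencies that alias to 4 kHz are k·fs ± 4 kHz for integer k ≥ 0.
k=0: 4 kHz.
k=1: 23 kHz, 31 kHz.
k=2: 50 kHz, 58 kHz.
k=3: 77 kHz, 85 kHz.
k=4: 104 kHz, 112 kHz.
Within [38 kHz, 84.5 kHz]: 50 kHz, 58 kHz, 77 kHz.

50 kHz, 58 kHz, 77 kHz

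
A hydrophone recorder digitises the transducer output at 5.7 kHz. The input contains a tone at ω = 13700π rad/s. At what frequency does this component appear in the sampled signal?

1.15 kHz

ω = 13700π rad/s → f = ω/(2π) = 6850 Hz = 6.85 kHz.
6.85 kHz mod fs = 1.15 kHz.
1.15 kHz ≤ fs/2 = 2.85 kHz, appears at 1.15 kHz.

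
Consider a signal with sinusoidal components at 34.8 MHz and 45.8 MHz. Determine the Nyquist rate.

Highest-frequency component: 45.8 MHz.
Nyquist rate = 2 × 45.8 MHz = 91.6 MHz.

91.6 MHz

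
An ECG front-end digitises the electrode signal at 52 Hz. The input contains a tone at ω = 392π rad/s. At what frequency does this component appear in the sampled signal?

12 Hz

ω = 392π rad/s → f = ω/(2π) = 196 Hz.
196 Hz mod fs = 40 Hz.
40 Hz > fs/2 = 26 Hz, folds to fs − 40 Hz = 12 Hz.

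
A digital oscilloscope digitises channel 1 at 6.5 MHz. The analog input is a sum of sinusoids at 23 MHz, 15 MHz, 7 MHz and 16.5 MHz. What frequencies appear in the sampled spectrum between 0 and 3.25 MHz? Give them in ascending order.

fs/2 = 3.25 MHz.
23 MHz mod fs = 3.5 MHz.
3.5 MHz > fs/2 = 3.25 MHz, folds to fs − 3.5 MHz = 3 MHz.
15 MHz mod fs = 2 MHz.
2 MHz ≤ fs/2 = 3.25 MHz, appears at 2 MHz.
7 MHz mod fs = 0.5 MHz.
0.5 MHz ≤ fs/2 = 3.25 MHz, appears at 0.5 MHz.
16.5 MHz mod fs = 3.5 MHz.
3.5 MHz > fs/2 = 3.25 MHz, folds to fs − 3.5 MHz = 3 MHz.
Distinct values: {0.5 MHz, 2 MHz, 3 MHz}.

0.5 MHz, 2 MHz, 3 MHz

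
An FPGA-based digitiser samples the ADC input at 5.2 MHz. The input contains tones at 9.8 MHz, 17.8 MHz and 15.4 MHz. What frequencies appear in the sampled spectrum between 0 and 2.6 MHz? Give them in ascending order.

0.2 MHz, 0.6 MHz, 2.2 MHz

fs/2 = 2.6 MHz.
9.8 MHz mod fs = 4.6 MHz.
4.6 MHz > fs/2 = 2.6 MHz, folds to fs − 4.6 MHz = 0.6 MHz.
17.8 MHz mod fs = 2.2 MHz.
2.2 MHz ≤ fs/2 = 2.6 MHz, appears at 2.2 MHz.
15.4 MHz mod fs = 5 MHz.
5 MHz > fs/2 = 2.6 MHz, folds to fs − 5 MHz = 0.2 MHz.
Distinct values: {0.2 MHz, 0.6 MHz, 2.2 MHz}.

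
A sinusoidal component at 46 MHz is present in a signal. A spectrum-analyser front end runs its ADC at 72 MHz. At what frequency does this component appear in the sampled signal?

26 MHz

46 MHz > fs/2 = 36 MHz, folds to fs − 46 MHz = 26 MHz.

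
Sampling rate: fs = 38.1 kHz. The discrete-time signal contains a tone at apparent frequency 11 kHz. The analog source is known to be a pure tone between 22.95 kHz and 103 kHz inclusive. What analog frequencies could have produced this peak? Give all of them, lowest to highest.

27.1 kHz, 49.1 kHz, 65.2 kHz, 87.2 kHz

Frequencies that alias to 11 kHz are k·fs ± 11 kHz for integer k ≥ 0.
k=0: 11 kHz.
k=1: 27.1 kHz, 49.1 kHz.
k=2: 65.2 kHz, 87.2 kHz.
k=3: 103.3 kHz, 125.3 kHz.
Within [22.95 kHz, 103 kHz]: 27.1 kHz, 49.1 kHz, 65.2 kHz, 87.2 kHz.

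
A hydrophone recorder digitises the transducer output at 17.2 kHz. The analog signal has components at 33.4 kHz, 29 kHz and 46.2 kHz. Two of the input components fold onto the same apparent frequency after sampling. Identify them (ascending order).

fs/2 = 8.6 kHz.
33.4 kHz mod fs = 16.2 kHz.
16.2 kHz > fs/2 = 8.6 kHz, folds to fs − 16.2 kHz = 1 kHz.
29 kHz mod fs = 11.8 kHz.
11.8 kHz > fs/2 = 8.6 kHz, folds to fs − 11.8 kHz = 5.4 kHz.
46.2 kHz mod fs = 11.8 kHz.
11.8 kHz > fs/2 = 8.6 kHz, folds to fs − 11.8 kHz = 5.4 kHz.
29 kHz and 46.2 kHz both map to 5.4 kHz.

29 kHz, 46.2 kHz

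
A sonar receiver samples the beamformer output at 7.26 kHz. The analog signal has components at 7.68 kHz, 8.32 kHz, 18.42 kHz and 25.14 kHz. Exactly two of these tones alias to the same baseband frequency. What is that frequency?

fs/2 = 3.63 kHz.
7.68 kHz mod fs = 0.42 kHz.
0.42 kHz ≤ fs/2 = 3.63 kHz, appears at 0.42 kHz.
8.32 kHz mod fs = 1.06 kHz.
1.06 kHz ≤ fs/2 = 3.63 kHz, appears at 1.06 kHz.
18.42 kHz mod fs = 3.9 kHz.
3.9 kHz > fs/2 = 3.63 kHz, folds to fs − 3.9 kHz = 3.36 kHz.
25.14 kHz mod fs = 3.36 kHz.
3.36 kHz ≤ fs/2 = 3.63 kHz, appears at 3.36 kHz.
18.42 kHz and 25.14 kHz both map to 3.36 kHz.

3.36 kHz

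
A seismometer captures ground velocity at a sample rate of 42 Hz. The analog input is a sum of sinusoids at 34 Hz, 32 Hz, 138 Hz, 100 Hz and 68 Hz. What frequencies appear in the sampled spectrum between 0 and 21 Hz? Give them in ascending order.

8 Hz, 10 Hz, 12 Hz, 16 Hz

fs/2 = 21 Hz.
34 Hz > fs/2 = 21 Hz, folds to fs − 34 Hz = 8 Hz.
32 Hz > fs/2 = 21 Hz, folds to fs − 32 Hz = 10 Hz.
138 Hz mod fs = 12 Hz.
12 Hz ≤ fs/2 = 21 Hz, appears at 12 Hz.
100 Hz mod fs = 16 Hz.
16 Hz ≤ fs/2 = 21 Hz, appears at 16 Hz.
68 Hz mod fs = 26 Hz.
26 Hz > fs/2 = 21 Hz, folds to fs − 26 Hz = 16 Hz.
Distinct values: {8 Hz, 10 Hz, 12 Hz, 16 Hz}.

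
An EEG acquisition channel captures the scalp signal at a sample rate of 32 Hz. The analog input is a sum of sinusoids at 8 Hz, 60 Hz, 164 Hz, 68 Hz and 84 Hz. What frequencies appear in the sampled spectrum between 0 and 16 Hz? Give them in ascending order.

fs/2 = 16 Hz.
8 Hz ≤ fs/2 = 16 Hz, passes unchanged.
60 Hz mod fs = 28 Hz.
28 Hz > fs/2 = 16 Hz, folds to fs − 28 Hz = 4 Hz.
164 Hz mod fs = 4 Hz.
4 Hz ≤ fs/2 = 16 Hz, appears at 4 Hz.
68 Hz mod fs = 4 Hz.
4 Hz ≤ fs/2 = 16 Hz, appears at 4 Hz.
84 Hz mod fs = 20 Hz.
20 Hz > fs/2 = 16 Hz, folds to fs − 20 Hz = 12 Hz.
Distinct values: {4 Hz, 8 Hz, 12 Hz}.

4 Hz, 8 Hz, 12 Hz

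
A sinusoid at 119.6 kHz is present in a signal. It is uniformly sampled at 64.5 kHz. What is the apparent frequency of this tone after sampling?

9.4 kHz

119.6 kHz mod fs = 55.1 kHz.
55.1 kHz > fs/2 = 32.25 kHz, folds to fs − 55.1 kHz = 9.4 kHz.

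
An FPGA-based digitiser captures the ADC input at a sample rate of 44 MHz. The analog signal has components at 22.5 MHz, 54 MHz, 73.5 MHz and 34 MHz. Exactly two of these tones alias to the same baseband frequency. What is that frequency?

fs/2 = 22 MHz.
22.5 MHz > fs/2 = 22 MHz, folds to fs − 22.5 MHz = 21.5 MHz.
54 MHz mod fs = 10 MHz.
10 MHz ≤ fs/2 = 22 MHz, appears at 10 MHz.
73.5 MHz mod fs = 29.5 MHz.
29.5 MHz > fs/2 = 22 MHz, folds to fs − 29.5 MHz = 14.5 MHz.
34 MHz > fs/2 = 22 MHz, folds to fs − 34 MHz = 10 MHz.
34 MHz and 54 MHz both map to 10 MHz.

10 MHz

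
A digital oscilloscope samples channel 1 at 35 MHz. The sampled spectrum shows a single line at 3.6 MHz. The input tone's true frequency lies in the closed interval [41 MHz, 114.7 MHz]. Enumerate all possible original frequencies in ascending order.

Frequencies that alias to 3.6 MHz are k·fs ± 3.6 MHz for integer k ≥ 0.
k=0: 3.6 MHz.
k=1: 31.4 MHz, 38.6 MHz.
k=2: 66.4 MHz, 73.6 MHz.
k=3: 101.4 MHz, 108.6 MHz.
k=4: 136.4 MHz, 143.6 MHz.
Within [41 MHz, 114.7 MHz]: 66.4 MHz, 73.6 MHz, 101.4 MHz, 108.6 MHz.

66.4 MHz, 73.6 MHz, 101.4 MHz, 108.6 MHz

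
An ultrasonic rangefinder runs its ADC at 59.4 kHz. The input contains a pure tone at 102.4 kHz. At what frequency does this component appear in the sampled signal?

102.4 kHz mod fs = 43 kHz.
43 kHz > fs/2 = 29.7 kHz, folds to fs − 43 kHz = 16.4 kHz.

16.4 kHz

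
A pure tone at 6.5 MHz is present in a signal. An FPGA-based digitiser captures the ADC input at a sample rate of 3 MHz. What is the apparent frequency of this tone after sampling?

6.5 MHz mod fs = 0.5 MHz.
0.5 MHz ≤ fs/2 = 1.5 MHz, appears at 0.5 MHz.

0.5 MHz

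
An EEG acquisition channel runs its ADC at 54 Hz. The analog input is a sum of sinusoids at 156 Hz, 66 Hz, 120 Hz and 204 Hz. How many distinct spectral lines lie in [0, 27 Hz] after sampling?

2

fs/2 = 27 Hz.
156 Hz mod fs = 48 Hz.
48 Hz > fs/2 = 27 Hz, folds to fs − 48 Hz = 6 Hz.
66 Hz mod fs = 12 Hz.
12 Hz ≤ fs/2 = 27 Hz, appears at 12 Hz.
120 Hz mod fs = 12 Hz.
12 Hz ≤ fs/2 = 27 Hz, appears at 12 Hz.
204 Hz mod fs = 42 Hz.
42 Hz > fs/2 = 27 Hz, folds to fs − 42 Hz = 12 Hz.
Distinct values: {6 Hz, 12 Hz} → 2.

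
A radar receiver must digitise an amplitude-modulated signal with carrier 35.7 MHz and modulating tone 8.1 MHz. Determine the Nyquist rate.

AM sidebands sit at fc ± fm = 27.6 MHz and 43.8 MHz.
Highest-frequency component: 43.8 MHz.
Nyquist rate = 2 × 43.8 MHz = 87.6 MHz.

87.6 MHz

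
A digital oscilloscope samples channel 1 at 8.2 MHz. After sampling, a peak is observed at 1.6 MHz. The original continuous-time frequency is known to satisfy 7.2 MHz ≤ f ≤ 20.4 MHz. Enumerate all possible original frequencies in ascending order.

Frequencies that alias to 1.6 MHz are k·fs ± 1.6 MHz for integer k ≥ 0.
k=0: 1.6 MHz.
k=1: 6.6 MHz, 9.8 MHz.
k=2: 14.8 MHz, 18 MHz.
k=3: 23 MHz, 26.2 MHz.
Within [7.2 MHz, 20.4 MHz]: 9.8 MHz, 14.8 MHz, 18 MHz.

9.8 MHz, 14.8 MHz, 18 MHz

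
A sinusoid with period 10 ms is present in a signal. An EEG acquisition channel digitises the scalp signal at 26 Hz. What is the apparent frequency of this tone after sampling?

T = 10 ms → f = 1/T = 100 Hz.
100 Hz mod fs = 22 Hz.
22 Hz > fs/2 = 13 Hz, folds to fs − 22 Hz = 4 Hz.

4 Hz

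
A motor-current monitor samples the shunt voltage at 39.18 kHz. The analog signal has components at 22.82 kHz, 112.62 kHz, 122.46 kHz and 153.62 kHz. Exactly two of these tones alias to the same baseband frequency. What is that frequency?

fs/2 = 19.59 kHz.
22.82 kHz > fs/2 = 19.59 kHz, folds to fs − 22.82 kHz = 16.36 kHz.
112.62 kHz mod fs = 34.26 kHz.
34.26 kHz > fs/2 = 19.59 kHz, folds to fs − 34.26 kHz = 4.92 kHz.
122.46 kHz mod fs = 4.92 kHz.
4.92 kHz ≤ fs/2 = 19.59 kHz, appears at 4.92 kHz.
153.62 kHz mod fs = 36.08 kHz.
36.08 kHz > fs/2 = 19.59 kHz, folds to fs − 36.08 kHz = 3.1 kHz.
112.62 kHz and 122.46 kHz both map to 4.92 kHz.

4.92 kHz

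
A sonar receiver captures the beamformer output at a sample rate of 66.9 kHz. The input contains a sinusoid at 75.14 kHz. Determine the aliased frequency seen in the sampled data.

75.14 kHz mod fs = 8.24 kHz.
8.24 kHz ≤ fs/2 = 33.45 kHz, appears at 8.24 kHz.

8.24 kHz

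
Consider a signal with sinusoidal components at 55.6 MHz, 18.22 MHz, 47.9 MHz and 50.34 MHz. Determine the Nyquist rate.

111.2 MHz

Highest-frequency component: 55.6 MHz.
Nyquist rate = 2 × 55.6 MHz = 111.2 MHz.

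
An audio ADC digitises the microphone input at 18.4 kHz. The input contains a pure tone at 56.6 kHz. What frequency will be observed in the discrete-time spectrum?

56.6 kHz mod fs = 1.4 kHz.
1.4 kHz ≤ fs/2 = 9.2 kHz, appears at 1.4 kHz.

1.4 kHz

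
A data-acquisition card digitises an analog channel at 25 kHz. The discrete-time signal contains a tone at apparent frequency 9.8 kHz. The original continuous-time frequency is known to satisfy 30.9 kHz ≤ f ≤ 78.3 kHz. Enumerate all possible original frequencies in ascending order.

Frequencies that alias to 9.8 kHz are k·fs ± 9.8 kHz for integer k ≥ 0.
k=0: 9.8 kHz.
k=1: 15.2 kHz, 34.8 kHz.
k=2: 40.2 kHz, 59.8 kHz.
k=3: 65.2 kHz, 84.8 kHz.
k=4: 90.2 kHz, 109.8 kHz.
Within [30.9 kHz, 78.3 kHz]: 34.8 kHz, 40.2 kHz, 59.8 kHz, 65.2 kHz.

34.8 kHz, 40.2 kHz, 59.8 kHz, 65.2 kHz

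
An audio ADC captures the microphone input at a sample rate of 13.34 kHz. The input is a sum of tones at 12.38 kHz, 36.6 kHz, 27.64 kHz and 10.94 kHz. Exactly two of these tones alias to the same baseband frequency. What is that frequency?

fs/2 = 6.67 kHz.
12.38 kHz > fs/2 = 6.67 kHz, folds to fs − 12.38 kHz = 0.96 kHz.
36.6 kHz mod fs = 9.92 kHz.
9.92 kHz > fs/2 = 6.67 kHz, folds to fs − 9.92 kHz = 3.42 kHz.
27.64 kHz mod fs = 0.96 kHz.
0.96 kHz ≤ fs/2 = 6.67 kHz, appears at 0.96 kHz.
10.94 kHz > fs/2 = 6.67 kHz, folds to fs − 10.94 kHz = 2.4 kHz.
12.38 kHz and 27.64 kHz both map to 0.96 kHz.

0.96 kHz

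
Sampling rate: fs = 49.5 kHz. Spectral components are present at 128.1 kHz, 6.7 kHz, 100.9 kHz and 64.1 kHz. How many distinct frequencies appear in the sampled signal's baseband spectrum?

fs/2 = 24.75 kHz.
128.1 kHz mod fs = 29.1 kHz.
29.1 kHz > fs/2 = 24.75 kHz, folds to fs − 29.1 kHz = 20.4 kHz.
6.7 kHz ≤ fs/2 = 24.75 kHz, passes unchanged.
100.9 kHz mod fs = 1.9 kHz.
1.9 kHz ≤ fs/2 = 24.75 kHz, appears at 1.9 kHz.
64.1 kHz mod fs = 14.6 kHz.
14.6 kHz ≤ fs/2 = 24.75 kHz, appears at 14.6 kHz.
Distinct values: {1.9 kHz, 6.7 kHz, 14.6 kHz, 20.4 kHz} → 4.

4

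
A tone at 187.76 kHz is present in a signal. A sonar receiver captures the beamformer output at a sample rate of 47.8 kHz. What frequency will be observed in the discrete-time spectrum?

187.76 kHz mod fs = 44.36 kHz.
44.36 kHz > fs/2 = 23.9 kHz, folds to fs − 44.36 kHz = 3.44 kHz.

3.44 kHz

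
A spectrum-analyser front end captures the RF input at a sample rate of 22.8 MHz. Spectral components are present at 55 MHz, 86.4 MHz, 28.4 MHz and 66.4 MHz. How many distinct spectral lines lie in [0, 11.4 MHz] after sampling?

4

fs/2 = 11.4 MHz.
55 MHz mod fs = 9.4 MHz.
9.4 MHz ≤ fs/2 = 11.4 MHz, appears at 9.4 MHz.
86.4 MHz mod fs = 18 MHz.
18 MHz > fs/2 = 11.4 MHz, folds to fs − 18 MHz = 4.8 MHz.
28.4 MHz mod fs = 5.6 MHz.
5.6 MHz ≤ fs/2 = 11.4 MHz, appears at 5.6 MHz.
66.4 MHz mod fs = 20.8 MHz.
20.8 MHz > fs/2 = 11.4 MHz, folds to fs − 20.8 MHz = 2 MHz.
Distinct values: {2 MHz, 4.8 MHz, 5.6 MHz, 9.4 MHz} → 4.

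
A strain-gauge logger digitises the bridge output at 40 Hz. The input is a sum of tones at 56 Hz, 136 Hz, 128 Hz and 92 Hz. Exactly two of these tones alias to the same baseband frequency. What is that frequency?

16 Hz

fs/2 = 20 Hz.
56 Hz mod fs = 16 Hz.
16 Hz ≤ fs/2 = 20 Hz, appears at 16 Hz.
136 Hz mod fs = 16 Hz.
16 Hz ≤ fs/2 = 20 Hz, appears at 16 Hz.
128 Hz mod fs = 8 Hz.
8 Hz ≤ fs/2 = 20 Hz, appears at 8 Hz.
92 Hz mod fs = 12 Hz.
12 Hz ≤ fs/2 = 20 Hz, appears at 12 Hz.
56 Hz and 136 Hz both map to 16 Hz.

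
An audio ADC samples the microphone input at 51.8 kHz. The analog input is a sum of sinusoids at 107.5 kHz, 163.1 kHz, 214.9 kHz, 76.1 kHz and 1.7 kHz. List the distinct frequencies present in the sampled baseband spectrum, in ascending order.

1.7 kHz, 3.9 kHz, 7.7 kHz, 24.3 kHz

fs/2 = 25.9 kHz.
107.5 kHz mod fs = 3.9 kHz.
3.9 kHz ≤ fs/2 = 25.9 kHz, appears at 3.9 kHz.
163.1 kHz mod fs = 7.7 kHz.
7.7 kHz ≤ fs/2 = 25.9 kHz, appears at 7.7 kHz.
214.9 kHz mod fs = 7.7 kHz.
7.7 kHz ≤ fs/2 = 25.9 kHz, appears at 7.7 kHz.
76.1 kHz mod fs = 24.3 kHz.
24.3 kHz ≤ fs/2 = 25.9 kHz, appears at 24.3 kHz.
1.7 kHz ≤ fs/2 = 25.9 kHz, passes unchanged.
Distinct values: {1.7 kHz, 3.9 kHz, 7.7 kHz, 24.3 kHz}.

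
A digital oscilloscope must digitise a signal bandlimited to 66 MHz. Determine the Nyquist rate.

Nyquist rate = 2 × 66 MHz = 132 MHz.

132 MHz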